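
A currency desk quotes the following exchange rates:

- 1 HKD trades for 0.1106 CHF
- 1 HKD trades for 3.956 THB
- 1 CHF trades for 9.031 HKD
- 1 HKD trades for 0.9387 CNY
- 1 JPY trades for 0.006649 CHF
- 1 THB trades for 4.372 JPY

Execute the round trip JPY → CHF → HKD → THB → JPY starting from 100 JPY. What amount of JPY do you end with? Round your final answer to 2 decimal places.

103.86

100 JPY × 0.006649 = 0.6649 CHF
0.6649 CHF × 9.031 = 6.0047119 HKD
6.0047119 HKD × 3.956 = 23.7546402764 THB
23.7546402764 THB × 4.372 = 103.8552872884208 JPY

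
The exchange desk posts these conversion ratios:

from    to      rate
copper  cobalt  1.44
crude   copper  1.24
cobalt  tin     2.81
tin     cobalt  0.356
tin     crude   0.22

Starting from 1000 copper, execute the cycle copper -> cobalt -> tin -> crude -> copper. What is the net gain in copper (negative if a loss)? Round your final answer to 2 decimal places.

1000 copper × 1.44 = 1440 cobalt
1440 cobalt × 2.81 = 4046.4 tin
4046.4 tin × 0.22 = 890.208 crude
890.208 crude × 1.24 = 1103.85792 copper
Net change: 1103.85792 − 1000 = 103.85792 copper

103.86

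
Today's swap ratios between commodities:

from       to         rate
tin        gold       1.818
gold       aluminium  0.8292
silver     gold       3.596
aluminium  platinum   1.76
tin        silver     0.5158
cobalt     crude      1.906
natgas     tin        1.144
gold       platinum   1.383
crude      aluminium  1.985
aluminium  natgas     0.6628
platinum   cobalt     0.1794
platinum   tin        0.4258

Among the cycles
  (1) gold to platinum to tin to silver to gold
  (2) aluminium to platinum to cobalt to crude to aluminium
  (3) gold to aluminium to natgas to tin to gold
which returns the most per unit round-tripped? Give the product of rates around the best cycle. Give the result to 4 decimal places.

1.1946

(1) 1.383 × 0.4258 × 0.5158 × 3.596 = 1.09227
(2) 1.76 × 0.1794 × 1.906 × 1.985 = 1.19459
(3) 0.8292 × 0.6628 × 1.144 × 1.818 = 1.14304
Highest is cycle (2) at 1.1946 (>1, arbitrage).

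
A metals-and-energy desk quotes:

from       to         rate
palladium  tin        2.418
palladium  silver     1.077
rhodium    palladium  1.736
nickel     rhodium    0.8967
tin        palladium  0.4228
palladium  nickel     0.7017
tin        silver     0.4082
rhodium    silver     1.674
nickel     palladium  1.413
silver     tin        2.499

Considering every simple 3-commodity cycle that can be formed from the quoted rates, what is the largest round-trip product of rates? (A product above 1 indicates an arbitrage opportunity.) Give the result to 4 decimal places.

1.1379

palladium→silver→tin→palladium: 1.077 × 2.499 × 0.4228 = 1.13793
palladium→nickel→rhodium→palladium: 0.7017 × 0.8967 × 1.736 = 1.09232
Maximum is palladium→silver→tin→palladium at 1.1379; arbitrage exists.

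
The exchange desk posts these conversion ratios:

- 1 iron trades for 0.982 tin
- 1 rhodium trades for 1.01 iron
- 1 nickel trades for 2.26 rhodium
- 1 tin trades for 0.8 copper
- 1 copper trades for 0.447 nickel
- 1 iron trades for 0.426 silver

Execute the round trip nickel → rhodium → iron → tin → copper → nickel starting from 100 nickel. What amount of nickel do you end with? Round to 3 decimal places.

100 nickel × 2.26 = 226 rhodium
226 rhodium × 1.01 = 228.26 iron
228.26 iron × 0.982 = 224.15132 tin
224.15132 tin × 0.8 = 179.321056 copper
179.321056 copper × 0.447 = 80.156512032 nickel

80.157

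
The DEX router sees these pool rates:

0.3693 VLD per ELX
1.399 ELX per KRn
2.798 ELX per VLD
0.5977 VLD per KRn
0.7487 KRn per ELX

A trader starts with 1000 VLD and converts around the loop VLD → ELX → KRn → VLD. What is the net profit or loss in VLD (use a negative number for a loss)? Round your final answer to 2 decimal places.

252.10

1000 VLD × 2.798 = 2798 ELX
2798 ELX × 0.7487 = 2094.8626 KRn
2094.8626 KRn × 0.5977 = 1252.09937602 VLD
Net change: 1252.09937602 − 1000 = 252.09937602 VLD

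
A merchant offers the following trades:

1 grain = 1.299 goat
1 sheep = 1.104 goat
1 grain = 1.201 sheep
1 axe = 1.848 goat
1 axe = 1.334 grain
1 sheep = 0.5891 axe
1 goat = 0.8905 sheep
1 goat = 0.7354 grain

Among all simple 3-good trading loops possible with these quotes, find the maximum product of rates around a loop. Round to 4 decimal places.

0.9751

grain→sheep→goat→grain: 1.201 × 1.104 × 0.7354 = 0.97507
axe→goat→sheep→axe: 1.848 × 0.8905 × 0.5891 = 0.96945
grain→sheep→axe→grain: 1.201 × 0.5891 × 1.334 = 0.94382
Maximum is grain→sheep→goat→grain at 0.9751; no arbitrage — every cycle loses value.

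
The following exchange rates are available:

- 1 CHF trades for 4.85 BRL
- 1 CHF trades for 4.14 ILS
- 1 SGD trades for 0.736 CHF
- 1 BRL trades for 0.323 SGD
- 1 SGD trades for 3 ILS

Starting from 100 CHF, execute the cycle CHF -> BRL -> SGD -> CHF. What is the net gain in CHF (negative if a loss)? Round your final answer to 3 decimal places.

100 CHF × 4.85 = 485 BRL
485 BRL × 0.323 = 156.655 SGD
156.655 SGD × 0.736 = 115.29808 CHF
Net change: 115.29808 − 100 = 15.29808 CHF

15.298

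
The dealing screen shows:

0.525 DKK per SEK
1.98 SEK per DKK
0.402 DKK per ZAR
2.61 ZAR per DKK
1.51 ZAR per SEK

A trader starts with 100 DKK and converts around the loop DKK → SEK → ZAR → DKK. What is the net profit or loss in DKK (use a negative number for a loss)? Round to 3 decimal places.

100 DKK × 1.98 = 198 SEK
198 SEK × 1.51 = 298.98 ZAR
298.98 ZAR × 0.402 = 120.18996 DKK
Net change: 120.18996 − 100 = 20.18996 DKK

20.190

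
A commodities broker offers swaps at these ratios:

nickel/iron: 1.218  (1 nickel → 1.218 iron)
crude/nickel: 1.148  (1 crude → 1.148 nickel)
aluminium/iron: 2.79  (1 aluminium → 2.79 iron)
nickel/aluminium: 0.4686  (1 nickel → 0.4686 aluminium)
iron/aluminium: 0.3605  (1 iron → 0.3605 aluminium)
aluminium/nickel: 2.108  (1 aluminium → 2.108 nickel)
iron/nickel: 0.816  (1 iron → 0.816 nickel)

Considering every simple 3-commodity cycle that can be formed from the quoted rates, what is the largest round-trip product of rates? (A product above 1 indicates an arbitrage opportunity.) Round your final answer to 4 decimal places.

1.0668

iron→nickel→aluminium→iron: 0.816 × 0.4686 × 2.79 = 1.06683
iron→aluminium→nickel→iron: 0.3605 × 2.108 × 1.218 = 0.92560
Maximum is iron→nickel→aluminium→iron at 1.0668; arbitrage exists.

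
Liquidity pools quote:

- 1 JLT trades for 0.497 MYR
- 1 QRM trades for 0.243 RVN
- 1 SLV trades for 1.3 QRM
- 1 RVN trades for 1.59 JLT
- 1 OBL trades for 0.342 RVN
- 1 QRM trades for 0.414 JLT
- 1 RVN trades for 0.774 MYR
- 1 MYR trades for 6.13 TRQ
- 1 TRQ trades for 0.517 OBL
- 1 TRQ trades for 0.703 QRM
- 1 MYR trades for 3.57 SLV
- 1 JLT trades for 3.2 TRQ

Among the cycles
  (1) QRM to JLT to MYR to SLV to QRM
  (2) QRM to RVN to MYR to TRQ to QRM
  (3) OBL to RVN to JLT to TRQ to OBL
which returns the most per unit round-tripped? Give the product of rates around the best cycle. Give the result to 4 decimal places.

0.9549

(1) 0.414 × 0.497 × 3.57 × 1.3 = 0.95492
(2) 0.243 × 0.774 × 6.13 × 0.703 = 0.81052
(3) 0.342 × 1.59 × 3.2 × 0.517 = 0.89963
Highest is cycle (1) at 0.9549 (≤1, no arbitrage).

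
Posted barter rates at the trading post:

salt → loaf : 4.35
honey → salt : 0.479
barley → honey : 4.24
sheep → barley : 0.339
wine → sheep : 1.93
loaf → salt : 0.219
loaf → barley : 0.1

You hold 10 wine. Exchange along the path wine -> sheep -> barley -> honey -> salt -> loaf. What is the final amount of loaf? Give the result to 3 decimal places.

57.803

10 wine × 1.93 = 19.3 sheep
19.3 sheep × 0.339 = 6.5427 barley
6.5427 barley × 4.24 = 27.741048 honey
27.741048 honey × 0.479 = 13.287961992 salt
13.287961992 salt × 4.35 = 57.8026346652 loaf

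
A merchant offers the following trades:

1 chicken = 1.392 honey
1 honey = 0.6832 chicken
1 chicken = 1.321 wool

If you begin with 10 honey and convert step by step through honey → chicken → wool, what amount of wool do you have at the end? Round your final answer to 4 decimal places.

10 honey × 0.6832 = 6.832 chicken
6.832 chicken × 1.321 = 9.025072 wool

9.0251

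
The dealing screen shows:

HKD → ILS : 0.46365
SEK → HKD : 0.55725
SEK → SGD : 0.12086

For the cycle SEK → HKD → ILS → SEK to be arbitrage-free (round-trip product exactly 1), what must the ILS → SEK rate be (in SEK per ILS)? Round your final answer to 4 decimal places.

Known legs of the cycle: 0.55725 × 0.46365 = 0.2583689625
For no arbitrage the full-cycle product must be 1, so the missing rate is 1 / 0.2583689625 ≈ 3.870434.

3.8704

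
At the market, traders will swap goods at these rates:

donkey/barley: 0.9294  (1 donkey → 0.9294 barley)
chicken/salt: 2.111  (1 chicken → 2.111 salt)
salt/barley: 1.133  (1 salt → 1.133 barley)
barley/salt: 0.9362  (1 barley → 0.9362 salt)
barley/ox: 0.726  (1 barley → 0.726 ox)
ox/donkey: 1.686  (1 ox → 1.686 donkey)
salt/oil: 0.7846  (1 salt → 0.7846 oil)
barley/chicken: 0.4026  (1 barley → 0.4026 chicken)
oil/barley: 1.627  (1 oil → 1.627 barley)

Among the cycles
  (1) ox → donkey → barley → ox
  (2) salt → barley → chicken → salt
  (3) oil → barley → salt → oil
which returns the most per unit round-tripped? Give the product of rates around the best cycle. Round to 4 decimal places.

1.1951

(1) 1.686 × 0.9294 × 0.726 = 1.13762
(2) 1.133 × 0.4026 × 2.111 = 0.96292
(3) 1.627 × 0.9362 × 0.7846 = 1.19510
Highest is cycle (3) at 1.1951 (>1, arbitrage).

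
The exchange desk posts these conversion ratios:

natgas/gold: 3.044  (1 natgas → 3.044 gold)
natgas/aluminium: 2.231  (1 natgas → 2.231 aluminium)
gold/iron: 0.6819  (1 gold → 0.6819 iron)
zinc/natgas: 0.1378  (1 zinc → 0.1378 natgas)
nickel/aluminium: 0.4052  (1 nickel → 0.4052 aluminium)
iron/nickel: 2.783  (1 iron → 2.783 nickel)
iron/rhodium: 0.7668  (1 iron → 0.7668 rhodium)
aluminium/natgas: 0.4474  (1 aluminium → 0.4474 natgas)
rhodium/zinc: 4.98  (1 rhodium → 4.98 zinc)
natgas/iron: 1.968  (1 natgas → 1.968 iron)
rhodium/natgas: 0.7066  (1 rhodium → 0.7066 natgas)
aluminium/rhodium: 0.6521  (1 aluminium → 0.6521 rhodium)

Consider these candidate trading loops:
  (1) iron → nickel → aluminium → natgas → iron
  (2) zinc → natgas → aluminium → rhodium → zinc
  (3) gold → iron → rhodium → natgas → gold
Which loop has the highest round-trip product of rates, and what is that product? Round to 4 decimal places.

(1) 2.783 × 0.4052 × 0.4474 × 1.968 = 0.99290
(2) 0.1378 × 2.231 × 0.6521 × 4.98 = 0.99837
(3) 0.6819 × 0.7668 × 0.7066 × 3.044 = 1.12466
Highest is cycle (3) at 1.1247 (>1, arbitrage).

1.1247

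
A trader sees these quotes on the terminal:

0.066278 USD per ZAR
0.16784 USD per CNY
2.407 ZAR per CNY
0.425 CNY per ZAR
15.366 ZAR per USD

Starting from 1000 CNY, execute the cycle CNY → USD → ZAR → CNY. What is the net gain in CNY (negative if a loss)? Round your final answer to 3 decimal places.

1000 CNY × 0.16784 = 167.84 USD
167.84 USD × 15.366 = 2579.02944 ZAR
2579.02944 ZAR × 0.425 = 1096.087512 CNY
Net change: 1096.087512 − 1000 = 96.087512 CNY

96.088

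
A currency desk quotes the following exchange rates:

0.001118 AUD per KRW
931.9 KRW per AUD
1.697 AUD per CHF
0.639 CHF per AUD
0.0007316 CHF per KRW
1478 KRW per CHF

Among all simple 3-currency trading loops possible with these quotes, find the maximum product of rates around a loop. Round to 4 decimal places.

KRW→CHF→AUD→KRW: 0.0007316 × 1.697 × 931.9 = 1.15698
KRW→AUD→CHF→KRW: 0.001118 × 0.639 × 1478 = 1.05589
Maximum is KRW→CHF→AUD→KRW at 1.1570; arbitrage exists.

1.1570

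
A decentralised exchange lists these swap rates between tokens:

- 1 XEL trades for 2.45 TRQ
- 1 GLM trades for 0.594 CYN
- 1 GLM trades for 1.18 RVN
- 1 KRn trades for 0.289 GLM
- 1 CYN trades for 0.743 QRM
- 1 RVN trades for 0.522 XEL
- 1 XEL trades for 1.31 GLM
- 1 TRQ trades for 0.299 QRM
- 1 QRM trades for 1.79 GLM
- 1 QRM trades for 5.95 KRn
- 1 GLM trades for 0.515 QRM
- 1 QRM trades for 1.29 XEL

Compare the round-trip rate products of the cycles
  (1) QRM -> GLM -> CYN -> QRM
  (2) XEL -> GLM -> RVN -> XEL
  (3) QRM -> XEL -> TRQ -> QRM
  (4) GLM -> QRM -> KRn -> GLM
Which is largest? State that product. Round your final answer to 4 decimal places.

(1) 1.79 × 0.594 × 0.743 = 0.79000
(2) 1.31 × 1.18 × 0.522 = 0.80691
(3) 1.29 × 2.45 × 0.299 = 0.94499
(4) 0.515 × 5.95 × 0.289 = 0.88557
Highest is cycle (3) at 0.9450 (≤1, no arbitrage).

0.9450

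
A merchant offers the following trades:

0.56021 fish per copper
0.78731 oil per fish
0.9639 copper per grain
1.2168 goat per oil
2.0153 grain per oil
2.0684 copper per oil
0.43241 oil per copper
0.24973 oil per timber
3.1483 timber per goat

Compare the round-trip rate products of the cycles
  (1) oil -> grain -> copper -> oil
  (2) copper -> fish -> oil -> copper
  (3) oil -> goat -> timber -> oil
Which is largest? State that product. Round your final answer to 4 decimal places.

0.9567

(1) 2.0153 × 0.9639 × 0.43241 = 0.83998
(2) 0.56021 × 0.78731 × 2.0684 = 0.91229
(3) 1.2168 × 3.1483 × 0.24973 = 0.95668
Highest is cycle (3) at 0.9567 (≤1, no arbitrage).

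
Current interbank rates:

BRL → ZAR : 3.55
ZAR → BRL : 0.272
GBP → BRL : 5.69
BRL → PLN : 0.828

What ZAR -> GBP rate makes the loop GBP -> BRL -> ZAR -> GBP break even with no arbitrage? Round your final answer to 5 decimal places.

Known legs of the cycle: 5.69 × 3.55 = 20.1995
For no arbitrage the full-cycle product must be 1, so the missing rate is 1 / 20.1995 ≈ 0.0495062.

0.04951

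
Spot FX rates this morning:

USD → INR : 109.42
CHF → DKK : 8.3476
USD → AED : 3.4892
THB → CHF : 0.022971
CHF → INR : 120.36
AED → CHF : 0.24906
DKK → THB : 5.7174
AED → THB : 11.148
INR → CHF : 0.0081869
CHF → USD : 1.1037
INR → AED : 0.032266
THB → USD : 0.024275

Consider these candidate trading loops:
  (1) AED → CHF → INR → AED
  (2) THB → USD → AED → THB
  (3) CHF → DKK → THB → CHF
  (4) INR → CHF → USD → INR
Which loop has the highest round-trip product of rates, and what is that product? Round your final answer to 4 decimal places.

(1) 0.24906 × 120.36 × 0.032266 = 0.96723
(2) 0.024275 × 3.4892 × 11.148 = 0.94424
(3) 8.3476 × 5.7174 × 0.022971 = 1.09633
(4) 0.0081869 × 1.1037 × 109.42 = 0.98871
Highest is cycle (3) at 1.0963 (>1, arbitrage).

1.0963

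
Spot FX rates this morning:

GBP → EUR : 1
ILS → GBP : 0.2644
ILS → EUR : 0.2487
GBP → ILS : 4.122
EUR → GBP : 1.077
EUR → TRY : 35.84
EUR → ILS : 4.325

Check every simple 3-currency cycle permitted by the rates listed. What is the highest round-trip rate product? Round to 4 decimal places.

ILS→GBP→EUR→ILS: 0.2644 × 1 × 4.325 = 1.14353
ILS→EUR→GBP→ILS: 0.2487 × 1.077 × 4.122 = 1.10408
Maximum is ILS→GBP→EUR→ILS at 1.1435; arbitrage exists.

1.1435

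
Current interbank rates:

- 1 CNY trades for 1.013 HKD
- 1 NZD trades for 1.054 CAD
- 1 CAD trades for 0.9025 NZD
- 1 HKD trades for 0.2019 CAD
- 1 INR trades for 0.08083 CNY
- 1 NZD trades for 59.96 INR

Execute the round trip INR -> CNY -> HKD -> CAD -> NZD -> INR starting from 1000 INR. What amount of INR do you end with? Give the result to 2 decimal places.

894.60

1000 INR × 0.08083 = 80.83 CNY
80.83 CNY × 1.013 = 81.88079 HKD
81.88079 HKD × 0.2019 = 16.531731501 CAD
16.531731501 CAD × 0.9025 = 14.9198876796525 NZD
14.9198876796525 NZD × 59.96 = 894.5964652719639 INR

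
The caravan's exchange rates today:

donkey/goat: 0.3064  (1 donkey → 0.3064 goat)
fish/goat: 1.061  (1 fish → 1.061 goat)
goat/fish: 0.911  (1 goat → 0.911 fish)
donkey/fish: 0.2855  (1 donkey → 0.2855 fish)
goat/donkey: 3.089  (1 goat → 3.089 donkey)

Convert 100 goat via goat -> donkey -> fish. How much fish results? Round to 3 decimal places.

100 goat × 3.089 = 308.9 donkey
308.9 donkey × 0.2855 = 88.19095 fish

88.191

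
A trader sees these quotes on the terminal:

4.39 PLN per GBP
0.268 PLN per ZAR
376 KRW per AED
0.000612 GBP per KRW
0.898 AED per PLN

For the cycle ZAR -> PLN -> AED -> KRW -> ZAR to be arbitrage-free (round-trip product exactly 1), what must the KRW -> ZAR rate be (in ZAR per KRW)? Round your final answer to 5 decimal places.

Known legs of the cycle: 0.268 × 0.898 × 376 = 90.489664
For no arbitrage the full-cycle product must be 1, so the missing rate is 1 / 90.489664 ≈ 0.0110510.

0.01105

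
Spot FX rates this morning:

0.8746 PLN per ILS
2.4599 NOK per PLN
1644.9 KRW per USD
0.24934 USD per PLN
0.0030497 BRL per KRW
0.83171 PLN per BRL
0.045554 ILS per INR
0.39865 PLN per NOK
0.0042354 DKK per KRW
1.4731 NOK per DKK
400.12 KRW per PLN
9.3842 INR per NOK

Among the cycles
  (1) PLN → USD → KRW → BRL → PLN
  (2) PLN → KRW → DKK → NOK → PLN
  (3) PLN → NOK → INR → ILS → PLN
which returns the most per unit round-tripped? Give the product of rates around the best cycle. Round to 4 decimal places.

(1) 0.24934 × 1644.9 × 0.0030497 × 0.83171 = 1.04030
(2) 400.12 × 0.0042354 × 1.4731 × 0.39865 = 0.99520
(3) 2.4599 × 9.3842 × 0.045554 × 0.8746 = 0.91971
Highest is cycle (1) at 1.0403 (>1, arbitrage).

1.0403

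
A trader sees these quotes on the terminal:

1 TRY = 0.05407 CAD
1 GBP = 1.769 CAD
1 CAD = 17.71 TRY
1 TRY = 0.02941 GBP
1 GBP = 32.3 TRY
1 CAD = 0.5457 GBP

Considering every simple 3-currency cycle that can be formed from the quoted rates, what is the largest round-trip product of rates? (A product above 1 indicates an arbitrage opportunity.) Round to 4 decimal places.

CAD→GBP→TRY→CAD: 0.5457 × 32.3 × 0.05407 = 0.95304
CAD→TRY→GBP→CAD: 17.71 × 0.02941 × 1.769 = 0.92139
Maximum is CAD→GBP→TRY→CAD at 0.9530; no arbitrage — every cycle loses value.

0.9530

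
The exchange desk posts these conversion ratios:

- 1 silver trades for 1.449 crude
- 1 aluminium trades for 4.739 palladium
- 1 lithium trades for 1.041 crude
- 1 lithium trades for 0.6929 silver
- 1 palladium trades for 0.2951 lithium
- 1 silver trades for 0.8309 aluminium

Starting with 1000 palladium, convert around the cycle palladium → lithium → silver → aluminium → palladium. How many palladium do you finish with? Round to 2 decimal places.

805.15

1000 palladium × 0.2951 = 295.1 lithium
295.1 lithium × 0.6929 = 204.47479 silver
204.47479 silver × 0.8309 = 169.898103011 aluminium
169.898103011 aluminium × 4.739 = 805.147110169129 palladium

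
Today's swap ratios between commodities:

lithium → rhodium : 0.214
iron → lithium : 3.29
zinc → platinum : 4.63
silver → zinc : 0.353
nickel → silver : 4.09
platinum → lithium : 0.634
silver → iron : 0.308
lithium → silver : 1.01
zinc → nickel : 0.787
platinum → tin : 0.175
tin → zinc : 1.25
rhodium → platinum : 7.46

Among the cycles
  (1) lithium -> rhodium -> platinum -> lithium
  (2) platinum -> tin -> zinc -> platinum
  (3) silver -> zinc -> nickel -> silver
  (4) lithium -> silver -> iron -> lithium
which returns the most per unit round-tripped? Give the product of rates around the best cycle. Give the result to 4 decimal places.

(1) 0.214 × 7.46 × 0.634 = 1.01214
(2) 0.175 × 1.25 × 4.63 = 1.01281
(3) 0.353 × 0.787 × 4.09 = 1.13625
(4) 1.01 × 0.308 × 3.29 = 1.02345
Highest is cycle (3) at 1.1362 (>1, arbitrage).

1.1362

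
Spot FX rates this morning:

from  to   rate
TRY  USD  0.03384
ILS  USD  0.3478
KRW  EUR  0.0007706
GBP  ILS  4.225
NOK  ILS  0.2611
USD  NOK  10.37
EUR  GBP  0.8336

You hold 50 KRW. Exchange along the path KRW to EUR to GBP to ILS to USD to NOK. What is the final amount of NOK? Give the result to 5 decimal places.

0.48943

50 KRW × 0.0007706 = 0.03853 EUR
0.03853 EUR × 0.8336 = 0.032118608 GBP
0.032118608 GBP × 4.225 = 0.1357011188 ILS
0.1357011188 ILS × 0.3478 = 0.04719684911864 USD
0.04719684911864 USD × 10.37 = 0.4894313253602968 NOK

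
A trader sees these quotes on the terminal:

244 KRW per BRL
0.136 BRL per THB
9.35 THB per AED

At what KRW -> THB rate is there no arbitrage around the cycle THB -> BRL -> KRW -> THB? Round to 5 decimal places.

0.03014

Known legs of the cycle: 0.136 × 244 = 33.184
For no arbitrage the full-cycle product must be 1, so the missing rate is 1 / 33.184 ≈ 0.0301350.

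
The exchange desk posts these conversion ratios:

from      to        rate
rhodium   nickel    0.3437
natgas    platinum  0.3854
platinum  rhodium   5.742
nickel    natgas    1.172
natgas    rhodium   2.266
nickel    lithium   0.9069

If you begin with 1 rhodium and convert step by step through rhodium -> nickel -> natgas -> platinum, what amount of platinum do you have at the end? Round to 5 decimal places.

0.15525

1 rhodium × 0.3437 = 0.3437 nickel
0.3437 nickel × 1.172 = 0.4028164 natgas
0.4028164 natgas × 0.3854 = 0.15524544056 platinum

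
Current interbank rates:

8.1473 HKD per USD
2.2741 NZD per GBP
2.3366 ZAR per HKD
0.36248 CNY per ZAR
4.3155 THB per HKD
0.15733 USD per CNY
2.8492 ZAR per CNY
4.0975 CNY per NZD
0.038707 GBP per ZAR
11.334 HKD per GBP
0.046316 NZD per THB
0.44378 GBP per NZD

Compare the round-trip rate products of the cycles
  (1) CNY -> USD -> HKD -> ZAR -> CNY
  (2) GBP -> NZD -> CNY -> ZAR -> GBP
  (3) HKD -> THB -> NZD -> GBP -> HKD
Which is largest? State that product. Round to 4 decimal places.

(1) 0.15733 × 8.1473 × 2.3366 × 0.36248 = 1.08566
(2) 2.2741 × 4.0975 × 2.8492 × 0.038707 = 1.02764
(3) 4.3155 × 0.046316 × 0.44378 × 11.334 = 1.00534
Highest is cycle (1) at 1.0857 (>1, arbitrage).

1.0857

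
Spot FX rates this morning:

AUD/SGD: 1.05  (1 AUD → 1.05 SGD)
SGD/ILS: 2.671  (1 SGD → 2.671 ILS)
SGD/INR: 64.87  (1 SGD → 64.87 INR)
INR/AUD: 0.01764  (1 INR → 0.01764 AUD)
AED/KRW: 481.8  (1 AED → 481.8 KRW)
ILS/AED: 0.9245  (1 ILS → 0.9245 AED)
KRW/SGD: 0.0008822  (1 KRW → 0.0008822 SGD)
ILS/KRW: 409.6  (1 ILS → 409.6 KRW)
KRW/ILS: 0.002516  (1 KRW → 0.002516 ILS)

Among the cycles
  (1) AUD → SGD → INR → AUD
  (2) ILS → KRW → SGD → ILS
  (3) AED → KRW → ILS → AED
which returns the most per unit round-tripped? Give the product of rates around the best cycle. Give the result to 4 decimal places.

(1) 1.05 × 64.87 × 0.01764 = 1.20152
(2) 409.6 × 0.0008822 × 2.671 = 0.96516
(3) 481.8 × 0.002516 × 0.9245 = 1.12069
Highest is cycle (1) at 1.2015 (>1, arbitrage).

1.2015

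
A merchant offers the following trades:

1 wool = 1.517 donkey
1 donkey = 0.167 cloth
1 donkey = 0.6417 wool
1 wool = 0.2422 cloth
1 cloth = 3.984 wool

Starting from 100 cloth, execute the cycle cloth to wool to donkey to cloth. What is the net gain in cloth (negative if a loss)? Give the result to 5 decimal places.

100 cloth × 3.984 = 398.4 wool
398.4 wool × 1.517 = 604.3728 donkey
604.3728 donkey × 0.167 = 100.9302576 cloth
Net change: 100.9302576 − 100 = 0.9302576 cloth

0.93026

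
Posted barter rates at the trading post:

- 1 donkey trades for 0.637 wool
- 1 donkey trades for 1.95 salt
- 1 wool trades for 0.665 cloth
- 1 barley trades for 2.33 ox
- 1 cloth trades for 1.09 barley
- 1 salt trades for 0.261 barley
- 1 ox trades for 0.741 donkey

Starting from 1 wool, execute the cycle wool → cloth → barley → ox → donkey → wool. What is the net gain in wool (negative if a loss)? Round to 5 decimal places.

1 wool × 0.665 = 0.665 cloth
0.665 cloth × 1.09 = 0.72485 barley
0.72485 barley × 2.33 = 1.6889005 ox
1.6889005 ox × 0.741 = 1.2514752705 donkey
1.2514752705 donkey × 0.637 = 0.7971897473085 wool
Net change: 0.7971897473085 − 1 = -0.2028102526915 wool

-0.20281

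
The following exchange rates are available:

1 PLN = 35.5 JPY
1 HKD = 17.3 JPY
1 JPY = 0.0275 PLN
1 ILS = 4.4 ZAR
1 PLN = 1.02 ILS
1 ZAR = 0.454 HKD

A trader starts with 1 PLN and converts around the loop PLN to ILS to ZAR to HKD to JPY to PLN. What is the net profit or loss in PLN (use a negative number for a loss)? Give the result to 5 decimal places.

-0.03063

1 PLN × 1.02 = 1.02 ILS
1.02 ILS × 4.4 = 4.488 ZAR
4.488 ZAR × 0.454 = 2.037552 HKD
2.037552 HKD × 17.3 = 35.2496496 JPY
35.2496496 JPY × 0.0275 = 0.969365364 PLN
Net change: 0.969365364 − 1 = -0.030634636 PLN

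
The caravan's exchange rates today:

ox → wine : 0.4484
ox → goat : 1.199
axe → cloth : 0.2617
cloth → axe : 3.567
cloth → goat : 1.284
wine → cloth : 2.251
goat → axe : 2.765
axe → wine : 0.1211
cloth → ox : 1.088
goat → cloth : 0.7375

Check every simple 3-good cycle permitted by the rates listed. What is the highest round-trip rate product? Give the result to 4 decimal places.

wine→cloth→ox→wine: 2.251 × 1.088 × 0.4484 = 1.09817
wine→cloth→axe→wine: 2.251 × 3.567 × 0.1211 = 0.97235
goat→cloth→ox→goat: 0.7375 × 1.088 × 1.199 = 0.96208
goat→axe→cloth→goat: 2.765 × 0.2617 × 1.284 = 0.92910
Maximum is wine→cloth→ox→wine at 1.0982; arbitrage exists.

1.0982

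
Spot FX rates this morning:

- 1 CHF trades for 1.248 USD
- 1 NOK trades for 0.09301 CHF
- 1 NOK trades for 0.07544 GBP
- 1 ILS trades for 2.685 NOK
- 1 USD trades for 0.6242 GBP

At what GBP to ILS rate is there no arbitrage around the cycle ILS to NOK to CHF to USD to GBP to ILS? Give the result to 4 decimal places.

Known legs of the cycle: 2.685 × 0.09301 × 1.248 × 0.6242 = 0.19454151072096
For no arbitrage the full-cycle product must be 1, so the missing rate is 1 / 0.19454151072096 ≈ 5.140291.

5.1403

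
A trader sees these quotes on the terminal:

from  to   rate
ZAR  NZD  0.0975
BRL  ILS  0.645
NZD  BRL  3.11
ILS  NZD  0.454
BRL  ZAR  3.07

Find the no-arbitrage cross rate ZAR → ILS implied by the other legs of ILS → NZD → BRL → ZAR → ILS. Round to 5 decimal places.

Known legs of the cycle: 0.454 × 3.11 × 3.07 = 4.3346558
For no arbitrage the full-cycle product must be 1, so the missing rate is 1 / 4.3346558 ≈ 0.2306988.

0.23070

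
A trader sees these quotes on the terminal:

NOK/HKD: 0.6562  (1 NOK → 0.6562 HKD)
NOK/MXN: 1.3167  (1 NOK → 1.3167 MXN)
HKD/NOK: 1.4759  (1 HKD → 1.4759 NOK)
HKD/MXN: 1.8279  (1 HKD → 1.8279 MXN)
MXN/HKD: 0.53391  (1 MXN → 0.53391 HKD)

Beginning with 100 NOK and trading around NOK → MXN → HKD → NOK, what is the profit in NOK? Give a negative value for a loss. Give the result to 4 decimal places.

3.7557

100 NOK × 1.3167 = 131.67 MXN
131.67 MXN × 0.53391 = 70.2999297 HKD
70.2999297 HKD × 1.4759 = 103.75566624423 NOK
Net change: 103.75566624423 − 100 = 3.75566624423 NOK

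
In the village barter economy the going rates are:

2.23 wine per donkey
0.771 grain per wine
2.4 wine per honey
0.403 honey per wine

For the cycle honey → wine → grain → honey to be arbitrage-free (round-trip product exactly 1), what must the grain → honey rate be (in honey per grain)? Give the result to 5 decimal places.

Known legs of the cycle: 2.4 × 0.771 = 1.8504
For no arbitrage the full-cycle product must be 1, so the missing rate is 1 / 1.8504 ≈ 0.5404237.

0.54042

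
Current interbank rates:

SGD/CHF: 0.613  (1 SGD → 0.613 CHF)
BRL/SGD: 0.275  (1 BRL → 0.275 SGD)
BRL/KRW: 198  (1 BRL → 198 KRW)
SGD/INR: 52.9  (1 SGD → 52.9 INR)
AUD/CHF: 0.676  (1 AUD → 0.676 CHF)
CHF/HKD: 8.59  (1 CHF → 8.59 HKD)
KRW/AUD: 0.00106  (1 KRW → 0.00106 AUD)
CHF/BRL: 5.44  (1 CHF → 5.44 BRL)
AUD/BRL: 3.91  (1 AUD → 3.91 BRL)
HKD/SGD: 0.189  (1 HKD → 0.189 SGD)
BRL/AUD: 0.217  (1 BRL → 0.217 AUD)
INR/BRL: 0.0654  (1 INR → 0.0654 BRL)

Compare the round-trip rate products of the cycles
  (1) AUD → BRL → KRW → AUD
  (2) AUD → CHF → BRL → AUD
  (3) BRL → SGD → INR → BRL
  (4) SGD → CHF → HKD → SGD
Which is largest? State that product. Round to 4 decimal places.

0.9952

(1) 3.91 × 198 × 0.00106 = 0.82063
(2) 0.676 × 5.44 × 0.217 = 0.79800
(3) 0.275 × 52.9 × 0.0654 = 0.95141
(4) 0.613 × 8.59 × 0.189 = 0.99521
Highest is cycle (4) at 0.9952 (≤1, no arbitrage).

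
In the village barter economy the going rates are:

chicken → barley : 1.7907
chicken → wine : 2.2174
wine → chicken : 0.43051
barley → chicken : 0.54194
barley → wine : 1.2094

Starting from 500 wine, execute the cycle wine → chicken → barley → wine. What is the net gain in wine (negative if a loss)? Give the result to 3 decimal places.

-33.828

500 wine × 0.43051 = 215.255 chicken
215.255 chicken × 1.7907 = 385.4571285 barley
385.4571285 barley × 1.2094 = 466.1718512079 wine
Net change: 466.1718512079 − 500 = -33.8281487921 wine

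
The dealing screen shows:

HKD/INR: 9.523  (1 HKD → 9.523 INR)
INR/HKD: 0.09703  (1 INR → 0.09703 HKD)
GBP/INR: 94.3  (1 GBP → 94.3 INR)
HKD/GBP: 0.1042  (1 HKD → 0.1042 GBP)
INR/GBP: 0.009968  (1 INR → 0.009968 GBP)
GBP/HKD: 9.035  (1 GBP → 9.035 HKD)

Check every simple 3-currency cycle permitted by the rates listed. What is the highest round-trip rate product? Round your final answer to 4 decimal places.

0.9534

GBP→INR→HKD→GBP: 94.3 × 0.09703 × 0.1042 = 0.95342
GBP→HKD→INR→GBP: 9.035 × 9.523 × 0.009968 = 0.85765
Maximum is GBP→INR→HKD→GBP at 0.9534; no arbitrage — every cycle loses value.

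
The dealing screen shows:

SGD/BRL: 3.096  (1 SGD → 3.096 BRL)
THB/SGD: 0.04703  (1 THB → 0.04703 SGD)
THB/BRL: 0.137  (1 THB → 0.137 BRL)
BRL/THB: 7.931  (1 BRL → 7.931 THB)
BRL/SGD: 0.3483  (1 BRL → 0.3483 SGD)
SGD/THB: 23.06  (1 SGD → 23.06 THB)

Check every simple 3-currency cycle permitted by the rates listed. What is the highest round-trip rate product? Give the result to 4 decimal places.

BRL→THB→SGD→BRL: 7.931 × 0.04703 × 3.096 = 1.15479
BRL→SGD→THB→BRL: 0.3483 × 23.06 × 0.137 = 1.10036
Maximum is BRL→THB→SGD→BRL at 1.1548; arbitrage exists.

1.1548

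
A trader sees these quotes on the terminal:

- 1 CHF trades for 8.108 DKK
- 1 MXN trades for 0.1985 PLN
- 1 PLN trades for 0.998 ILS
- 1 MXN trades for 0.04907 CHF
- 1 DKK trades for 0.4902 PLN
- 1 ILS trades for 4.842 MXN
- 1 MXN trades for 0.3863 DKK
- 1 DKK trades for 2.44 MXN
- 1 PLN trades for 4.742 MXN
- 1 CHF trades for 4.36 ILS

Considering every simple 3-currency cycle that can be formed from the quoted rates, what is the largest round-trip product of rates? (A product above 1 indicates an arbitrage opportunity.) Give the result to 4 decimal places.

ILS→MXN→CHF→ILS: 4.842 × 0.04907 × 4.36 = 1.03592
MXN→CHF→DKK→MXN: 0.04907 × 8.108 × 2.44 = 0.97078
PLN→ILS→MXN→PLN: 0.998 × 4.842 × 0.1985 = 0.95921
PLN→MXN→DKK→PLN: 4.742 × 0.3863 × 0.4902 = 0.89797
Maximum is ILS→MXN→CHF→ILS at 1.0359; arbitrage exists.

1.0359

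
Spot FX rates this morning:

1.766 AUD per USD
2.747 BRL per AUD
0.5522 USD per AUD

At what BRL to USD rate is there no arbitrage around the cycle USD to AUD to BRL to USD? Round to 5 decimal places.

Known legs of the cycle: 1.766 × 2.747 = 4.851202
For no arbitrage the full-cycle product must be 1, so the missing rate is 1 / 4.851202 ≈ 0.2061345.

0.20613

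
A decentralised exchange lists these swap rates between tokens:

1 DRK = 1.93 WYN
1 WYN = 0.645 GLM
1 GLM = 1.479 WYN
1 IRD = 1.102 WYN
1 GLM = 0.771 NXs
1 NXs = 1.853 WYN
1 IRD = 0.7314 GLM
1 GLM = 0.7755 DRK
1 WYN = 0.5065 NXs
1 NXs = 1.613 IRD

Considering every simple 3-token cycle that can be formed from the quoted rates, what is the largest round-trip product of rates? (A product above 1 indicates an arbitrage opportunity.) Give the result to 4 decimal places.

DRK→WYN→GLM→DRK: 1.93 × 0.645 × 0.7755 = 0.96538
WYN→GLM→NXs→WYN: 0.645 × 0.771 × 1.853 = 0.92149
NXs→IRD→GLM→NXs: 1.613 × 0.7314 × 0.771 = 0.90959
WYN→NXs→IRD→WYN: 0.5065 × 1.613 × 1.102 = 0.90032
Maximum is DRK→WYN→GLM→DRK at 0.9654; no arbitrage — every cycle loses value.

0.9654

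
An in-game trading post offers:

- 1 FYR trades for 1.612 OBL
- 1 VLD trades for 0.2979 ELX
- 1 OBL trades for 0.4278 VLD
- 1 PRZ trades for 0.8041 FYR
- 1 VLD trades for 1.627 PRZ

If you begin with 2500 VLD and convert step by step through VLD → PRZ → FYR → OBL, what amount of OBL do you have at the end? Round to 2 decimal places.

2500 VLD × 1.627 = 4067.5 PRZ
4067.5 PRZ × 0.8041 = 3270.67675 FYR
3270.67675 FYR × 1.612 = 5272.330921 OBL

5272.33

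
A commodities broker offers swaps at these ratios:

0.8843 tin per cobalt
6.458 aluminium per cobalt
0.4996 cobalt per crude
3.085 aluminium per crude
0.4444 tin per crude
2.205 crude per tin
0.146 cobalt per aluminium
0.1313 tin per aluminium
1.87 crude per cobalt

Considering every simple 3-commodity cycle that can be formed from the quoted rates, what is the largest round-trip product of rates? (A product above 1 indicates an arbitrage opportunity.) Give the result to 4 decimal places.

crude→cobalt→tin→crude: 0.4996 × 0.8843 × 2.205 = 0.97416
crude→aluminium→tin→crude: 3.085 × 0.1313 × 2.205 = 0.89316
crude→aluminium→cobalt→crude: 3.085 × 0.146 × 1.87 = 0.84227
Maximum is crude→cobalt→tin→crude at 0.9742; no arbitrage — every cycle loses value.

0.9742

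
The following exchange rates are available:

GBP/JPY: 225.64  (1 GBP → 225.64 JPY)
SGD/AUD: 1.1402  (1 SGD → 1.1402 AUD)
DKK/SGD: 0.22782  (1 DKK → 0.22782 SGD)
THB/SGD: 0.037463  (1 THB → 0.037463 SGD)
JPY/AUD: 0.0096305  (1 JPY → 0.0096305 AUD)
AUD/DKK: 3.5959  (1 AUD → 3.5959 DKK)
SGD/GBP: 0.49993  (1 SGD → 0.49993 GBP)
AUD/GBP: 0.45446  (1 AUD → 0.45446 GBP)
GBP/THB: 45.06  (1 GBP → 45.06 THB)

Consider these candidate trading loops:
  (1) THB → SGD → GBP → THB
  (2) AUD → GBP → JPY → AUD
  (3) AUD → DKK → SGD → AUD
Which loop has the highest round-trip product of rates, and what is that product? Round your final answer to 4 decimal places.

0.9876

(1) 0.037463 × 0.49993 × 45.06 = 0.84392
(2) 0.45446 × 225.64 × 0.0096305 = 0.98755
(3) 3.5959 × 0.22782 × 1.1402 = 0.93407
Highest is cycle (2) at 0.9876 (≤1, no arbitrage).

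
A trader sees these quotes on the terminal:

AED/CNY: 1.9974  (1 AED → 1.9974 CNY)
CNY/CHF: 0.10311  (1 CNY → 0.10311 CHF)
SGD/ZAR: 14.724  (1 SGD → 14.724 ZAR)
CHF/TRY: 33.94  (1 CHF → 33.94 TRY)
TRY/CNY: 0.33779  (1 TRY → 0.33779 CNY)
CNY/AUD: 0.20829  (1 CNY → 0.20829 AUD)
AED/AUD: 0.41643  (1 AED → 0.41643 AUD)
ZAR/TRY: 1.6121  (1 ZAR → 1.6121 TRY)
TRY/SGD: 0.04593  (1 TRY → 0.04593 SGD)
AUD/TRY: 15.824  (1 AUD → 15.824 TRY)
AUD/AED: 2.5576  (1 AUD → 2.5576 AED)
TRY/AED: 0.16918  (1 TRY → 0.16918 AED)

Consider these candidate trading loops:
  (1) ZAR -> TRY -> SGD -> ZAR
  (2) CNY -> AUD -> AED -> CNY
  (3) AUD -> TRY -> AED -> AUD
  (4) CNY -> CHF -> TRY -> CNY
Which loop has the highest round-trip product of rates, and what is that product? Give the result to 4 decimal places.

(1) 1.6121 × 0.04593 × 14.724 = 1.09022
(2) 0.20829 × 2.5576 × 1.9974 = 1.06406
(3) 15.824 × 0.16918 × 0.41643 = 1.11483
(4) 0.10311 × 33.94 × 0.33779 = 1.18211
Highest is cycle (4) at 1.1821 (>1, arbitrage).

1.1821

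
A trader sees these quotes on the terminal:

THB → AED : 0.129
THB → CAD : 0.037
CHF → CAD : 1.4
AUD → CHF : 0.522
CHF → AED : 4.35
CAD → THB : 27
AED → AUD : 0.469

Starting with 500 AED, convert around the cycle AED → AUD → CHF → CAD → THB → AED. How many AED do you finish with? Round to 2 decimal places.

500 AED × 0.469 = 234.5 AUD
234.5 AUD × 0.522 = 122.409 CHF
122.409 CHF × 1.4 = 171.3726 CAD
171.3726 CAD × 27 = 4627.0602 THB
4627.0602 THB × 0.129 = 596.8907658 AED

596.89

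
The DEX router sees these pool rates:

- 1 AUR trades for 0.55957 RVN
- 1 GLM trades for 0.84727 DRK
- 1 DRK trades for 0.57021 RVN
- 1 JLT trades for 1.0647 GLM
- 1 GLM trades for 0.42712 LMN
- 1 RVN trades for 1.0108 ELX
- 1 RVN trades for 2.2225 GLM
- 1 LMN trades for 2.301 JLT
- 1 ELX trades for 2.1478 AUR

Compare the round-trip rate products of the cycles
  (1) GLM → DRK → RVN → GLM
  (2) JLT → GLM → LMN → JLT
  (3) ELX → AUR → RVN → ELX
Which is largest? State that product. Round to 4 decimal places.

(1) 0.84727 × 0.57021 × 2.2225 = 1.07374
(2) 1.0647 × 0.42712 × 2.301 = 1.04639
(3) 2.1478 × 0.55957 × 1.0108 = 1.21482
Highest is cycle (3) at 1.2148 (>1, arbitrage).

1.2148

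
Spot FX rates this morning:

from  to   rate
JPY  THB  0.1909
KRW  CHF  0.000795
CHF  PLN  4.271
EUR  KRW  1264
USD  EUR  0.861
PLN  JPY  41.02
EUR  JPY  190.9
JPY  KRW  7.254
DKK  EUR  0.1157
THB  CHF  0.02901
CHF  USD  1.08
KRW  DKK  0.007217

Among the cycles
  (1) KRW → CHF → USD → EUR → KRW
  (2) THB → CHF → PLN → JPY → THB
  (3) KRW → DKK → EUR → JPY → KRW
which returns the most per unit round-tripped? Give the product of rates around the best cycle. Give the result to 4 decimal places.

1.1563

(1) 0.000795 × 1.08 × 0.861 × 1264 = 0.93442
(2) 0.02901 × 4.271 × 41.02 × 0.1909 = 0.97024
(3) 0.007217 × 0.1157 × 190.9 × 7.254 = 1.15631
Highest is cycle (3) at 1.1563 (>1, arbitrage).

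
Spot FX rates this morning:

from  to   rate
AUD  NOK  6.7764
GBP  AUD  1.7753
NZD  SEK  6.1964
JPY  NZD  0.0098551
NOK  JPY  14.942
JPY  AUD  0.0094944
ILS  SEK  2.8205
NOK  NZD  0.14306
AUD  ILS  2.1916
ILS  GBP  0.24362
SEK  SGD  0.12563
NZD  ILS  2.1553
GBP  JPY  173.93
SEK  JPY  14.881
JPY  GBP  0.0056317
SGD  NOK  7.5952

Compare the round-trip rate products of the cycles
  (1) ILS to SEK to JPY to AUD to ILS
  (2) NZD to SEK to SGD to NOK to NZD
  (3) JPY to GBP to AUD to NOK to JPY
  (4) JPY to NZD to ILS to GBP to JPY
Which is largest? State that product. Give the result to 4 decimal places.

(1) 2.8205 × 14.881 × 0.0094944 × 2.1916 = 0.87335
(2) 6.1964 × 0.12563 × 7.5952 × 0.14306 = 0.84584
(3) 0.0056317 × 1.7753 × 6.7764 × 14.942 = 1.01232
(4) 0.0098551 × 2.1553 × 0.24362 × 173.93 = 0.90003
Highest is cycle (3) at 1.0123 (>1, arbitrage).

1.0123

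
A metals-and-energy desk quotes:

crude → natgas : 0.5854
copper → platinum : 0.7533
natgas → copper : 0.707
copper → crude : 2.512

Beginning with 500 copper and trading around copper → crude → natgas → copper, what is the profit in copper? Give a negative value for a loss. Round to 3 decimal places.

500 copper × 2.512 = 1256 crude
1256 crude × 0.5854 = 735.2624 natgas
735.2624 natgas × 0.707 = 519.8305168 copper
Net change: 519.8305168 − 500 = 19.8305168 copper

19.831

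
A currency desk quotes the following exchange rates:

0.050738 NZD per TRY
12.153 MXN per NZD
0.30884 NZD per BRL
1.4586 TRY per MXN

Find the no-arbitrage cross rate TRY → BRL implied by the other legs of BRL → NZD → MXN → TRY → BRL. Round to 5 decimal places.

0.18266

Known legs of the cycle: 0.30884 × 12.153 × 1.4586 = 5.474610813672
For no arbitrage the full-cycle product must be 1, so the missing rate is 1 / 5.474610813672 ≈ 0.1826614.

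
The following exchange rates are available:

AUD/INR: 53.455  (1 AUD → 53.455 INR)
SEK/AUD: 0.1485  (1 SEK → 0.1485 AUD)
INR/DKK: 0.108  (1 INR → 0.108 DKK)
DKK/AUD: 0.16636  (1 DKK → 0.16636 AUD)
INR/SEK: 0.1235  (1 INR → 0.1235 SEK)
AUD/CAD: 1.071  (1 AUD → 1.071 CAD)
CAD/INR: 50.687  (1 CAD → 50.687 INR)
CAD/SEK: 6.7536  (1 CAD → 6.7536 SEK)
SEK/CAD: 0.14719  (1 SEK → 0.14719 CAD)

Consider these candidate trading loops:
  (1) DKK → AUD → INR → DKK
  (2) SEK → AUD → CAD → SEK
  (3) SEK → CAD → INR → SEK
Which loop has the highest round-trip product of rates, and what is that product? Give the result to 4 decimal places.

1.0741

(1) 0.16636 × 53.455 × 0.108 = 0.96042
(2) 0.1485 × 1.071 × 6.7536 = 1.07412
(3) 0.14719 × 50.687 × 0.1235 = 0.92139
Highest is cycle (2) at 1.0741 (>1, arbitrage).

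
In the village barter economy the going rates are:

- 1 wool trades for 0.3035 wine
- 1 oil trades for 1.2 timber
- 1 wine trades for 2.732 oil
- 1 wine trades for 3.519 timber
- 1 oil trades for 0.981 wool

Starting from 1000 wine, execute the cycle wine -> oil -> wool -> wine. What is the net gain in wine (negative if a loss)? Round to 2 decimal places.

-186.59

1000 wine × 2.732 = 2732 oil
2732 oil × 0.981 = 2680.092 wool
2680.092 wool × 0.3035 = 813.407922 wine
Net change: 813.407922 − 1000 = -186.592078 wine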